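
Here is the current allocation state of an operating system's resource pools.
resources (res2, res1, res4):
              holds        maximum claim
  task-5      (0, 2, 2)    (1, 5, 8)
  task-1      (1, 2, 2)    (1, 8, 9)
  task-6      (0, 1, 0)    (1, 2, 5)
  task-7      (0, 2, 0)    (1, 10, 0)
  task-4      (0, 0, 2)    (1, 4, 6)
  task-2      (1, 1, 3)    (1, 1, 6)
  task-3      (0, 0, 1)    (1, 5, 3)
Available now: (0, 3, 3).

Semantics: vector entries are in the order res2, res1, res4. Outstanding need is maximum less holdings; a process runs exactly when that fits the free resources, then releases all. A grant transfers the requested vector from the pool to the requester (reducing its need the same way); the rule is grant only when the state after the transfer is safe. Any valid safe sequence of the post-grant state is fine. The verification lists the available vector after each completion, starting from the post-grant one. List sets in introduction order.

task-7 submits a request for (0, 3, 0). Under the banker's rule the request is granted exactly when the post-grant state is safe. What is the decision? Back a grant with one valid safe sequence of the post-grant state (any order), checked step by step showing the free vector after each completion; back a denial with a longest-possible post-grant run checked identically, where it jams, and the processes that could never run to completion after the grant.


DENY. Granting would leave the state unsafe.
Key observation: even finishing task-2, task-6 leaves just (1, 2, 6) free — too little res1 for any of the remaining processes.
After a pretend grant, a maximal execution: task-2, task-6 — then nothing else fits. Check, step by step:
  pool = (0, 0, 3)
  task-2: need (0, 0, 3) fits (0, 0, 3); releases (1, 1, 3), pool now (1, 1, 6)
  task-6: need (1, 1, 5) fits (1, 1, 6); releases (0, 1, 0), pool now (1, 2, 6)
  task-5 still needs (1, 3, 6) but only (1, 2, 6) is free — short on res1
  task-1 still needs (0, 6, 7) but only (1, 2, 6) is free — short on res1 and res4
  task-7 still needs (1, 5, 0) but only (1, 2, 6) is free — short on res1
  task-4 still needs (1, 4, 4) but only (1, 2, 6) is free — short on res1
  task-3 still needs (1, 5, 2) but only (1, 2, 6) is free — short on res1
Had the request been granted, task-5, task-1, task-7, task-4 and task-3 could never finish.


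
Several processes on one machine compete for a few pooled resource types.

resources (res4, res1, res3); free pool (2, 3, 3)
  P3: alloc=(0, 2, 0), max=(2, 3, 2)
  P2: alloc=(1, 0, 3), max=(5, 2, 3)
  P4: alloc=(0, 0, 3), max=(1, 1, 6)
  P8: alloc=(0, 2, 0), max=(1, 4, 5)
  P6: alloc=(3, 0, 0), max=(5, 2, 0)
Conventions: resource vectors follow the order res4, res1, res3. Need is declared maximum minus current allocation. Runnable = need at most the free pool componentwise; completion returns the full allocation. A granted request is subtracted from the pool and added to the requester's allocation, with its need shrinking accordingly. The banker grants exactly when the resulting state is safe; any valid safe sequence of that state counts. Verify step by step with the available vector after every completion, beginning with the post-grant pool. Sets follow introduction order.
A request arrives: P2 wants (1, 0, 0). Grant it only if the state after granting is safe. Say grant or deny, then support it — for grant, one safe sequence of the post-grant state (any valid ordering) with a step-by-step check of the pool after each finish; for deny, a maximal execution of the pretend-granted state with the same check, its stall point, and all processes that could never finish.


DENY — the pretend-granted state is unsafe.
Key observation: res4 is the bottleneck — with P4, P8 done the pool holds (1, 5, 6), short of every remaining need.
On the post-grant state, P4, P8 is a maximal run — nothing extends it. Check, step by step:
  pool = (1, 3, 3)
  P4 needs (1, 1, 3) <= (1, 3, 3) -> finishes; pool += (0, 0, 3) = (1, 3, 6)
  P8 needs (1, 2, 5) <= (1, 3, 6) -> finishes; pool += (0, 2, 0) = (1, 5, 6)
  blocked: P3 wants (2, 1, 2), pool (1, 5, 6) — not enough res4
  blocked: P2 wants (3, 2, 0), pool (1, 5, 6) — not enough res4
  blocked: P6 wants (2, 2, 0), pool (1, 5, 6) — not enough res4
Post-grant, the permanently blocked set is P3, P2 and P6.


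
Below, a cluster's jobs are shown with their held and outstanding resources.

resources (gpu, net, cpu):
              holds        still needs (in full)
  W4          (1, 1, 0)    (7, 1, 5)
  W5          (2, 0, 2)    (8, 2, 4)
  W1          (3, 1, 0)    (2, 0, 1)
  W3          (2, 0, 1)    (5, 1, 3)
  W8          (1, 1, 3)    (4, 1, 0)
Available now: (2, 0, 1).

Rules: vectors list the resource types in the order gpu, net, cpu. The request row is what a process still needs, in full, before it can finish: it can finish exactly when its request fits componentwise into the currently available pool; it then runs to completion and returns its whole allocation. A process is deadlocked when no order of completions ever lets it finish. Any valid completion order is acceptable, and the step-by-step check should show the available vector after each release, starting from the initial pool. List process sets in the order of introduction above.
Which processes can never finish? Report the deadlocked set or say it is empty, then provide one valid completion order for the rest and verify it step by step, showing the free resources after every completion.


No process is deadlocked.
Key observation: W1 can run right away; the returned allocation unlocks the remaining processes in turn.
One completion order for the rest: W1, W8, W3, W4, W5. Check, step by step:
  pool = (2, 0, 1)
  W1: need (2, 0, 1) fits (2, 0, 1); releases (3, 1, 0), pool now (5, 1, 1)
  W8: need (4, 1, 0) fits (5, 1, 1); releases (1, 1, 3), pool now (6, 2, 4)
  W3: need (5, 1, 3) fits (6, 2, 4); releases (2, 0, 1), pool now (8, 2, 5)
  W4: need (7, 1, 5) fits (8, 2, 5); releases (1, 1, 0), pool now (9, 3, 5)
  W5: need (8, 2, 4) fits (9, 3, 5); releases (2, 0, 2), pool now (11, 3, 7)


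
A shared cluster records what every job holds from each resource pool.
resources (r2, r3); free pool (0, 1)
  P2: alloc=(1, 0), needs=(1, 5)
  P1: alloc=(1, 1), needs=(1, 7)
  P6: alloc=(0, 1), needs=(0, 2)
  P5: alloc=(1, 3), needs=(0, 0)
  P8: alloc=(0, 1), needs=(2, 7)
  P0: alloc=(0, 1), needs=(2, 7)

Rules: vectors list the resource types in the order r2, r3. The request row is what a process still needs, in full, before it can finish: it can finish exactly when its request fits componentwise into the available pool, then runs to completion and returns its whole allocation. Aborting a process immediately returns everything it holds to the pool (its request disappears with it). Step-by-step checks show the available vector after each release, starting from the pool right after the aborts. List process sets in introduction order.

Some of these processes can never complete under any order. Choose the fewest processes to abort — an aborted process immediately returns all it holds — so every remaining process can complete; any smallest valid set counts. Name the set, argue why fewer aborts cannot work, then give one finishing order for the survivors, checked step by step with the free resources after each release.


Abort P1 and P0.
Key observation: the deadlocked P8 becomes finishable only because P1 and P0 released (1, 2); it completes at step 4 below.
Why nothing smaller works — every single abort fails: P2 alone leaves P1 blocked (short on r3); P1 alone leaves P8 blocked (short on r3); P6 alone leaves P1 blocked (short on r3); P5 alone leaves P1 blocked (short on r3); P8 alone leaves P1 blocked (short on r3); P0 alone leaves P1 blocked (short on r3).
One survivor order: P5, P2, P6, P8. Step-by-step check (post-abort pool first):
  pool = (1, 3)
  P5 needs (0, 0) <= (1, 3) -> finishes; pool += (1, 3) = (2, 6)
  P2 needs (1, 5) <= (2, 6) -> finishes; pool += (1, 0) = (3, 6)
  P6 needs (0, 2) <= (3, 6) -> finishes; pool += (0, 1) = (3, 7)
  P8 needs (2, 7) <= (3, 7) -> finishes; pool += (0, 1) = (3, 8)


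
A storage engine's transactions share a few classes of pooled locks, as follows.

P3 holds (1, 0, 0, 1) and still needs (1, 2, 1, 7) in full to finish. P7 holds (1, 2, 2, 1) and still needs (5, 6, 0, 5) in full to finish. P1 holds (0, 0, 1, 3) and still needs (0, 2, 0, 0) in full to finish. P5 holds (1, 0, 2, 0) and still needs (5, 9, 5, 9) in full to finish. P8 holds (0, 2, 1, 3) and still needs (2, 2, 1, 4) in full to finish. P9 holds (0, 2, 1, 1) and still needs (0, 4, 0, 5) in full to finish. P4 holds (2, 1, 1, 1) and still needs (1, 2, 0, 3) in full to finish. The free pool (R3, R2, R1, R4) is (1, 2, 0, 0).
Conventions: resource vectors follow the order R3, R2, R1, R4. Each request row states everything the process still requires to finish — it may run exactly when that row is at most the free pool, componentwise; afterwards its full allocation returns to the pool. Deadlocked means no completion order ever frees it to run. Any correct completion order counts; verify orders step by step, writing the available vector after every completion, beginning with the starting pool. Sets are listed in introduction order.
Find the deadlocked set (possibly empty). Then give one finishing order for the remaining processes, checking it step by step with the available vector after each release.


The deadlocked set is P7 and P5.
Key observation: no order helps: past P1, P4, P8, P3, P9, the free pool tops out at (4, 7, 4, 9), below what each blocked process needs in R3.
A valid finishing order for the others: P1, P4, P8, P3, P9. Verifying each step:
  pool = (1, 2, 0, 0)
  P1: need (0, 2, 0, 0) fits (1, 2, 0, 0); releases (0, 0, 1, 3), pool now (1, 2, 1, 3)
  P4: need (1, 2, 0, 3) fits (1, 2, 1, 3); releases (2, 1, 1, 1), pool now (3, 3, 2, 4)
  P8: need (2, 2, 1, 4) fits (3, 3, 2, 4); releases (0, 2, 1, 3), pool now (3, 5, 3, 7)
  P3: need (1, 2, 1, 7) fits (3, 5, 3, 7); releases (1, 0, 0, 1), pool now (4, 5, 3, 8)
  P9: need (0, 4, 0, 5) fits (4, 5, 3, 8); releases (0, 2, 1, 1), pool now (4, 7, 4, 9)
The stuck group stays short no matter what:
  blocked: P7 wants (5, 6, 0, 5), pool (4, 7, 4, 9) — not enough R3
  blocked: P5 wants (5, 9, 5, 9), pool (4, 7, 4, 9) — not enough R3, R2 and R1


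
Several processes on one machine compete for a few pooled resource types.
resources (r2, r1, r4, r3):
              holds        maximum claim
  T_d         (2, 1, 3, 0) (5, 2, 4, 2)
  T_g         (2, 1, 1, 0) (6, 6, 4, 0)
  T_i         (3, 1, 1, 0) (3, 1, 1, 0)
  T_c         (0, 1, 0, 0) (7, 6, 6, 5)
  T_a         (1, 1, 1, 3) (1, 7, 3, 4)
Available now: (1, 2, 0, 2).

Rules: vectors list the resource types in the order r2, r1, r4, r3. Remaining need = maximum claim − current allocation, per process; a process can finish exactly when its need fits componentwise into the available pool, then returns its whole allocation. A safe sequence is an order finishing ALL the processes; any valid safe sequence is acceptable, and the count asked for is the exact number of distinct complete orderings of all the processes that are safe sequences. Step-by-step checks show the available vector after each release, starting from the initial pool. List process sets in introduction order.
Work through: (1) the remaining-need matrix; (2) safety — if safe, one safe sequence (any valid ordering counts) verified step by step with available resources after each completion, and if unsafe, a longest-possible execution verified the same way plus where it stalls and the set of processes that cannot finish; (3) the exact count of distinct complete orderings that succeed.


(1) Outstanding need per process (order r2, r1, r4, r3):
  T_d: (3, 1, 1, 2)
  T_g: (4, 5, 3, 0)
  T_i: (0, 0, 0, 0)
  T_c: (7, 5, 6, 5)
  T_a: (0, 6, 2, 1)
(2) UNSAFE — no complete ordering exists.
Key observation: the wall is r1: completing T_i, T_d brings the pool only to (6, 4, 4, 2), and all the rest need more.
A maximal execution: T_i, T_d — then nothing else fits. Walking it through:
  pool = (1, 2, 0, 2)
  T_i: need (0, 0, 0, 0) fits (1, 2, 0, 2); releases (3, 1, 1, 0), pool now (4, 3, 1, 2)
  T_d: need (3, 1, 1, 2) fits (4, 3, 1, 2); releases (2, 1, 3, 0), pool now (6, 4, 4, 2)
  T_g cannot run: need (4, 5, 3, 0) vs free (6, 4, 4, 2) (insufficient r1)
  T_c cannot run: need (7, 5, 6, 5) vs free (6, 4, 4, 2) (insufficient r2, r1, r4 and r3)
  T_a cannot run: need (0, 6, 2, 1) vs free (6, 4, 4, 2) (insufficient r1)
Never able to finish: T_g, T_c and T_a.
(3) The exact count: 0 of the possible complete orderings are safe sequences.


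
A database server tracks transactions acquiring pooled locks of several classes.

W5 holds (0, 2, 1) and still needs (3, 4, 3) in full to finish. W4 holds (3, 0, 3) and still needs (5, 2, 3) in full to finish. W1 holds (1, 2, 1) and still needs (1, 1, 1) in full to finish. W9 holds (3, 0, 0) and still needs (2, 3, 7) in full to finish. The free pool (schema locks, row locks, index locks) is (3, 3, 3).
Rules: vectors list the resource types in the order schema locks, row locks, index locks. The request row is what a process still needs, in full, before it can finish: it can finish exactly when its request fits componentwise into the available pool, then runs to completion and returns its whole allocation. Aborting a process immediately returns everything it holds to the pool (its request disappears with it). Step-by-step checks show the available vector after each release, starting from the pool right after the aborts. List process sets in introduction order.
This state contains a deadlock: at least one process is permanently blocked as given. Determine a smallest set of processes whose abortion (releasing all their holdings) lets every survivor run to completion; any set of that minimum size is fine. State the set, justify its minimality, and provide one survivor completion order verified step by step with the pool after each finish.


The answer: abort W9.
Key observation: aborting W9 returns (3, 0, 0), and W4 — hopeless before — runs at step 1 with the returned capacity in the pool.
Why nothing smaller works: aborting no one leaves the state deadlocked as given.
Survivors finish in the order: W4, W1, W5. Walking it through (pool after the aborts first):
  pool = (6, 3, 3)
  run W4 (needs (5, 2, 3), free (6, 3, 3)); after release of (3, 0, 3) the pool is (9, 3, 6)
  run W1 (needs (1, 1, 1), free (9, 3, 6)); after release of (1, 2, 1) the pool is (10, 5, 7)
  run W5 (needs (3, 4, 3), free (10, 5, 7)); after release of (0, 2, 1) the pool is (10, 7, 8)


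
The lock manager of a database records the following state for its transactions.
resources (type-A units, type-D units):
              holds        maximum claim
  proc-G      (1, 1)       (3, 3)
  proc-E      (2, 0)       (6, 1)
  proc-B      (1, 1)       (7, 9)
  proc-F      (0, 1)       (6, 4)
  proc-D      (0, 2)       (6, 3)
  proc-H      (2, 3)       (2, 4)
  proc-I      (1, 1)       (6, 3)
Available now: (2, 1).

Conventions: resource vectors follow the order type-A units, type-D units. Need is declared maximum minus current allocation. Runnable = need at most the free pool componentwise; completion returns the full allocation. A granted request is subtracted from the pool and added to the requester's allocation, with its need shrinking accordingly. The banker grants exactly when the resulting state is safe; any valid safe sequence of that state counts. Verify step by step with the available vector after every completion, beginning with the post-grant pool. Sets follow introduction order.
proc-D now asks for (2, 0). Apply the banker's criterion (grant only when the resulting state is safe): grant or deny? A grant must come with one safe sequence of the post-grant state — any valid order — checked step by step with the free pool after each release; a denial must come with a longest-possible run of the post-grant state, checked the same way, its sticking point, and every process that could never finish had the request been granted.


DENY: after the grant no complete ordering would exist.
Key observation: even finishing proc-H, proc-G leaves just (3, 5) free — too little type-A units for any of the remaining processes.
After a pretend grant, a maximal execution: proc-H, proc-G — then nothing else fits. Walking it through:
  pool = (0, 1)
  proc-H: need (0, 1) fits (0, 1); releases (2, 3), pool now (2, 4)
  proc-G: need (2, 2) fits (2, 4); releases (1, 1), pool now (3, 5)
  proc-E still needs (4, 1) but only (3, 5) is free — short on type-A units
  proc-B still needs (6, 8) but only (3, 5) is free — short on type-A units and type-D units
  proc-F still needs (6, 3) but only (3, 5) is free — short on type-A units
  proc-D still needs (4, 1) but only (3, 5) is free — short on type-A units
  proc-I still needs (5, 2) but only (3, 5) is free — short on type-A units
Processes that could never finish after the grant: proc-E, proc-B, proc-F, proc-D and proc-I.


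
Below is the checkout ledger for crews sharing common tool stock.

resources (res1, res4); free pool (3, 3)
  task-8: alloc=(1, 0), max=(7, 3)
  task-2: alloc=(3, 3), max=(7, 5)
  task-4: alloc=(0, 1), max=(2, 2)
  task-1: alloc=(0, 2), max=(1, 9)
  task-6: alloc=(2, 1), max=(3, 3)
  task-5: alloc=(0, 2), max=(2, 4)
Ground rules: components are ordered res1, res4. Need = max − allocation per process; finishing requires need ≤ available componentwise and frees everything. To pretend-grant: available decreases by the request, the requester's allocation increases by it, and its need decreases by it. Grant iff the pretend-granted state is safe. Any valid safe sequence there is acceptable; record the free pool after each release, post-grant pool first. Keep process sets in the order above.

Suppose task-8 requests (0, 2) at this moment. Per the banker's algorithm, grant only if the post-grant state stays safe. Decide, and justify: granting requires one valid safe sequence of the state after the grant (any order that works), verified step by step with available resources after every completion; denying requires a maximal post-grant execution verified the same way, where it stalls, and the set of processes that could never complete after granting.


GRANT — the state after the grant stays safe, e.g. via task-4, task-6, task-2, task-8, task-5, task-1.
Key observation: (3, 1) free after granting still covers task-4 first, and each release covers the next.
Check on the post-grant state, step by step:
  pool = (3, 1)
  task-4 needs (2, 1) <= (3, 1) -> finishes; pool += (0, 1) = (3, 2)
  task-6 needs (1, 2) <= (3, 2) -> finishes; pool += (2, 1) = (5, 3)
  task-2 needs (4, 2) <= (5, 3) -> finishes; pool += (3, 3) = (8, 6)
  task-8 needs (6, 1) <= (8, 6) -> finishes; pool += (1, 2) = (9, 8)
  task-5 needs (2, 2) <= (9, 8) -> finishes; pool += (0, 2) = (9, 10)
  task-1 needs (1, 7) <= (9, 10) -> finishes; pool += (0, 2) = (9, 12)


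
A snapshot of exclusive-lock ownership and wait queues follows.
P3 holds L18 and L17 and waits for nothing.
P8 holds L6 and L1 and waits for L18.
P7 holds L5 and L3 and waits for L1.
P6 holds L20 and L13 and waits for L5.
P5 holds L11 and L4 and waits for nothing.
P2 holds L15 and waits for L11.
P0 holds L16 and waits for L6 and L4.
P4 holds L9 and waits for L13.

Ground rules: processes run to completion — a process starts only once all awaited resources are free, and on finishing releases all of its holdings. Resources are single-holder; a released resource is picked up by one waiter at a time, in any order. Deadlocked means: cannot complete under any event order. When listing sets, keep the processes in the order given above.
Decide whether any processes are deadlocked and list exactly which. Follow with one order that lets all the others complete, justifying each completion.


The deadlocked set is empty.
Key observation: the waits form no ring: some process can always run, and its releases unblock the others one by one.
The rest can finish in the order P3, P5, P8, P0, P7, P2, P6, P4.
Walking it through:
  P3 waits on nothing -> runs at once and releases L18 and L17
  P5 waits on nothing -> runs at once and releases L11 and L4
  run P8 (all its waits — L18 — are resolved); releases L6 and L1
  run P0 (all its waits — L6 and L4 — are resolved); releases L16
  run P7 (all its waits — L1 — are resolved); releases L5 and L3
  run P2 (all its waits — L11 — are resolved); releases L15
  run P6 (all its waits — L5 — are resolved); releases L20 and L13
  run P4 (all its waits — L13 — are resolved); releases L9


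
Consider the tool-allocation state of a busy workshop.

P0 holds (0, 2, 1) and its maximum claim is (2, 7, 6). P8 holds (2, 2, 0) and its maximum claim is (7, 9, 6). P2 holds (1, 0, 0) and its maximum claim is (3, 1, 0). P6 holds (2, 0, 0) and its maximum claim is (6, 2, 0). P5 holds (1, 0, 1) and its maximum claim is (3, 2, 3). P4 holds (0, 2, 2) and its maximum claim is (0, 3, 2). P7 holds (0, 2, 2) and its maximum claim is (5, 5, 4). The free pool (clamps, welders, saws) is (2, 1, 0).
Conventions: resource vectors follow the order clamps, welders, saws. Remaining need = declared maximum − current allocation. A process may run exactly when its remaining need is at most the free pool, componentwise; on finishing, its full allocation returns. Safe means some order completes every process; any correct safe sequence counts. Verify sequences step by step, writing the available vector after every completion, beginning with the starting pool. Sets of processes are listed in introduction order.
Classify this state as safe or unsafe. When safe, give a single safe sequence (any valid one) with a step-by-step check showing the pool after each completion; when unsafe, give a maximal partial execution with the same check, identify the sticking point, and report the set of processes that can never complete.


SAFE. One safe sequence: P2, P4, P5, P6, P7, P0, P8.
Key observation: the order's first zero-slack moment is P2 ((2, 1, 0) needed, (2, 1, 0) free — a requested resource with nothing to spare).
Verifying each step:
  pool = (2, 1, 0)
  P2 needs (2, 1, 0) <= (2, 1, 0) -> finishes; pool += (1, 0, 0) = (3, 1, 0)
  P4 needs (0, 1, 0) <= (3, 1, 0) -> finishes; pool += (0, 2, 2) = (3, 3, 2)
  P5 needs (2, 2, 2) <= (3, 3, 2) -> finishes; pool += (1, 0, 1) = (4, 3, 3)
  P6 needs (4, 2, 0) <= (4, 3, 3) -> finishes; pool += (2, 0, 0) = (6, 3, 3)
  P7 needs (5, 3, 2) <= (6, 3, 3) -> finishes; pool += (0, 2, 2) = (6, 5, 5)
  P0 needs (2, 5, 5) <= (6, 5, 5) -> finishes; pool += (0, 2, 1) = (6, 7, 6)
  P8 needs (5, 7, 6) <= (6, 7, 6) -> finishes; pool += (2, 2, 0) = (8, 9, 6)


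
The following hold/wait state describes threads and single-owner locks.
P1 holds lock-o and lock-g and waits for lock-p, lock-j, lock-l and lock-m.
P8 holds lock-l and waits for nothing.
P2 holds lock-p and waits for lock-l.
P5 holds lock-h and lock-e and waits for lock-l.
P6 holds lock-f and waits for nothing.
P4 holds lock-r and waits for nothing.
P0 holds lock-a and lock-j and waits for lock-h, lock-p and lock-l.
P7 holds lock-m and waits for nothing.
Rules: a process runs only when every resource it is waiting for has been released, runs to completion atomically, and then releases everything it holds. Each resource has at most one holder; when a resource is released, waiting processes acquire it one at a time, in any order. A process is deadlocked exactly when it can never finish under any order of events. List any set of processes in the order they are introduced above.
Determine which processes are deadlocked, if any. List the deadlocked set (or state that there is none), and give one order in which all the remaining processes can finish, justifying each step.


The deadlocked set is empty.
Key observation: every chain of waits terminates; starting from the processes that wait on nothing, all the rest unlock in turn.
One completion order for the rest: P8, P7, P6, P5, P2, P0, P1, P4.
Check, step by step:
  P8 waits on nothing -> runs at once and releases lock-l
  P7 waits on nothing -> runs at once and releases lock-m
  P6 waits on nothing -> runs at once and releases lock-f
  P5: everything it awaited (lock-l) is free; runs, freeing lock-h and lock-e
  P2: everything it awaited (lock-l) is free; runs, freeing lock-p
  P0: everything it awaited (lock-h, lock-p and lock-l) is free; runs, freeing lock-a and lock-j
  P1: everything it awaited (lock-p, lock-j, lock-l and lock-m) is free; runs, freeing lock-o and lock-g
  P4 waits on nothing -> runs at once and releases lock-r


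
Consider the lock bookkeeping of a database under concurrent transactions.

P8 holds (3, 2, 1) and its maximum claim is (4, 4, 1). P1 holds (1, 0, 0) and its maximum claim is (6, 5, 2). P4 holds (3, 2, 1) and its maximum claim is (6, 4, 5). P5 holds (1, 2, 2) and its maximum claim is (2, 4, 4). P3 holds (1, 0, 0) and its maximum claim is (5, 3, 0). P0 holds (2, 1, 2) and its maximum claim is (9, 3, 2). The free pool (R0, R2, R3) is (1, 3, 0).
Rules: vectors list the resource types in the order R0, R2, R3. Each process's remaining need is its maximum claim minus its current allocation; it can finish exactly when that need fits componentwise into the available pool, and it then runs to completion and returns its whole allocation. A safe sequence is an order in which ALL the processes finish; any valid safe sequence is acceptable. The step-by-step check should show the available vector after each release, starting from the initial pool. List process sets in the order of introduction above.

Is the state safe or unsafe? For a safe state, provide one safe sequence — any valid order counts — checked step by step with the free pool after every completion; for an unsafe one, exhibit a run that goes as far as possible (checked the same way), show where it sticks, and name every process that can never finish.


UNSAFE — no complete ordering exists.
Key observation: after P8, P3 the pool peaks at (5, 5, 1), and each blocked process is short somewhere: P1 on R3; P4 on R3; P5 on R3; P0 on R0.
A maximal execution: P8, P3 — then nothing else fits. Verifying each step:
  pool = (1, 3, 0)
  P8: need (1, 2, 0) fits (1, 3, 0); releases (3, 2, 1), pool now (4, 5, 1)
  P3: need (4, 3, 0) fits (4, 5, 1); releases (1, 0, 0), pool now (5, 5, 1)
  P1 still needs (5, 5, 2) but only (5, 5, 1) is free — short on R3
  P4 still needs (3, 2, 4) but only (5, 5, 1) is free — short on R3
  P5 still needs (1, 2, 2) but only (5, 5, 1) is free — short on R3
  P0 still needs (7, 2, 0) but only (5, 5, 1) is free — short on R0
Permanently blocked: P1, P4, P5 and P0.


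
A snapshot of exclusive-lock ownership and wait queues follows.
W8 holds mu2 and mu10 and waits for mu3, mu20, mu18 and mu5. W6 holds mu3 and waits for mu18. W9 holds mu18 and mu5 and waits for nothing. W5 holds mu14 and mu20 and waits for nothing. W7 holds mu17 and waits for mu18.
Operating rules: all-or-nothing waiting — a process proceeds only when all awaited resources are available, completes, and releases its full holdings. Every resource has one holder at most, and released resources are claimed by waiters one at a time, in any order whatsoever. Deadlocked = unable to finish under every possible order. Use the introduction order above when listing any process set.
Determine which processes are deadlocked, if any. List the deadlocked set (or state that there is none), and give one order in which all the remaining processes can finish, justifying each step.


No process is deadlocked.
Key observation: every chain of waits terminates; starting from the processes that wait on nothing, all the rest unlock in turn.
The rest can finish in the order W9, W5, W6, W7, W8.
Step-by-step check:
  W9 waits on nothing -> runs at once and releases mu18 and mu5
  W5 waits on nothing -> runs at once and releases mu14 and mu20
  W6 waits on mu18 — all released -> runs and releases mu3
  W7 waits on mu18 — all released -> runs and releases mu17
  W8 waits on mu3, mu20, mu18 and mu5 — all released -> runs and releases mu2 and mu10


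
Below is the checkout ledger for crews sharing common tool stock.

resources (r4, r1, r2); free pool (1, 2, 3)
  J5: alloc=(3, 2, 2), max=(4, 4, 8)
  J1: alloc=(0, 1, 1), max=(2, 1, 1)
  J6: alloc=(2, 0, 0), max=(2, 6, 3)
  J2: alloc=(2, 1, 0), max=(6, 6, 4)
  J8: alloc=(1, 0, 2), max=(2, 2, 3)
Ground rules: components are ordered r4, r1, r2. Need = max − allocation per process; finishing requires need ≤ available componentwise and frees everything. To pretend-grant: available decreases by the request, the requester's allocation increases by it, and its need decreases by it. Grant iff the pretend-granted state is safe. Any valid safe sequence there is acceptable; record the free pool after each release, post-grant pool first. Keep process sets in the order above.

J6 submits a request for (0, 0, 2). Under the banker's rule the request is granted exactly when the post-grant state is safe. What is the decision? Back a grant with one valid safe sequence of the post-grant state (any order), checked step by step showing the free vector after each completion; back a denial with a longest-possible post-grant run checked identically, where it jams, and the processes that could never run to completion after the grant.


DENY: after the grant no complete ordering would exist.
Key observation: after J8, J1 the pool peaks at (2, 3, 4), and each blocked process is short somewhere: J5 on r2; J6 on r1; J2 on r4, r1.
Pretend the grant happened; the run J8, J1 goes as far as possible. Check, step by step:
  pool = (1, 2, 1)
  J8: need (1, 2, 1) fits (1, 2, 1); releases (1, 0, 2), pool now (2, 2, 3)
  J1: need (2, 0, 0) fits (2, 2, 3); releases (0, 1, 1), pool now (2, 3, 4)
  blocked: J5 wants (1, 2, 6), pool (2, 3, 4) — not enough r2
  blocked: J6 wants (0, 6, 1), pool (2, 3, 4) — not enough r1
  blocked: J2 wants (4, 5, 4), pool (2, 3, 4) — not enough r4 and r1
Post-grant, the permanently blocked set is J5, J6 and J2.


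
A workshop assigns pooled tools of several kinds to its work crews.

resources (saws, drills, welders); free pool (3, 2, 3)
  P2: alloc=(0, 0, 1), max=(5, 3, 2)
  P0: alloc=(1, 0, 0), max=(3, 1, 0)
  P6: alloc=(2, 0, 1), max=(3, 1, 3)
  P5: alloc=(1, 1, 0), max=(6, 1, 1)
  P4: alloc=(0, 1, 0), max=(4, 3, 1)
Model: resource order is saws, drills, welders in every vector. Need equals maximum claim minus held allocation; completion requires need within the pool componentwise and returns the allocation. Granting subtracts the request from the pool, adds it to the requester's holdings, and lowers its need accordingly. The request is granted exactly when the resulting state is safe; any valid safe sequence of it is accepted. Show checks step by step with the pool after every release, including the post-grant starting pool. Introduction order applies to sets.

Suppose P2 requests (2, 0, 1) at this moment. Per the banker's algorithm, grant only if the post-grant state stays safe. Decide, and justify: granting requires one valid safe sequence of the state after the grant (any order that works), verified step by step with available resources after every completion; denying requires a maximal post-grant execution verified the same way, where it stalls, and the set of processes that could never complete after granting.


GRANT — the state after the grant stays safe, e.g. via P6, P0, P4, P2, P5.
Key observation: post-grant, (1, 2, 2) remains, and an order beginning with P6 completes everyone.
Verifying the post-grant state step by step:
  pool = (1, 2, 2)
  P6: need (1, 1, 2) fits (1, 2, 2); releases (2, 0, 1), pool now (3, 2, 3)
  P0: need (2, 1, 0) fits (3, 2, 3); releases (1, 0, 0), pool now (4, 2, 3)
  P4: need (4, 2, 1) fits (4, 2, 3); releases (0, 1, 0), pool now (4, 3, 3)
  P2: need (3, 3, 0) fits (4, 3, 3); releases (2, 0, 2), pool now (6, 3, 5)
  P5: need (5, 0, 1) fits (6, 3, 5); releases (1, 1, 0), pool now (7, 4, 5)


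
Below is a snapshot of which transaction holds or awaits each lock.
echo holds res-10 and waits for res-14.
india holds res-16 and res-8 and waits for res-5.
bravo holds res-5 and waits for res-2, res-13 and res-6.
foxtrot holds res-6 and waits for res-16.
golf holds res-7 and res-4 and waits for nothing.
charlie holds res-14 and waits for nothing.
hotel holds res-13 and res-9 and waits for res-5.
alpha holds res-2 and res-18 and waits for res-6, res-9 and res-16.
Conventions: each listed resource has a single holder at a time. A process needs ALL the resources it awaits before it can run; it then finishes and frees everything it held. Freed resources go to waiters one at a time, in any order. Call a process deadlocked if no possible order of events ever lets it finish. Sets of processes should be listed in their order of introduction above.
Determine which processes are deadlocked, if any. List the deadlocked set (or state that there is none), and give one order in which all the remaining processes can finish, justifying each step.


Deadlocked: india, bravo, foxtrot, hotel and alpha.
Key observation: nobody on the ring india -> bravo -> foxtrot -> india can start until another member finishes, which never happens; hotel and alpha are caught in further circular waits.
A valid finishing order for the others: golf, charlie, echo.
Walking it through:
  run golf (it waits on nothing); releases res-7 and res-4
  run charlie (it waits on nothing); releases res-14
  echo waits on res-14 — all released -> runs and releases res-10


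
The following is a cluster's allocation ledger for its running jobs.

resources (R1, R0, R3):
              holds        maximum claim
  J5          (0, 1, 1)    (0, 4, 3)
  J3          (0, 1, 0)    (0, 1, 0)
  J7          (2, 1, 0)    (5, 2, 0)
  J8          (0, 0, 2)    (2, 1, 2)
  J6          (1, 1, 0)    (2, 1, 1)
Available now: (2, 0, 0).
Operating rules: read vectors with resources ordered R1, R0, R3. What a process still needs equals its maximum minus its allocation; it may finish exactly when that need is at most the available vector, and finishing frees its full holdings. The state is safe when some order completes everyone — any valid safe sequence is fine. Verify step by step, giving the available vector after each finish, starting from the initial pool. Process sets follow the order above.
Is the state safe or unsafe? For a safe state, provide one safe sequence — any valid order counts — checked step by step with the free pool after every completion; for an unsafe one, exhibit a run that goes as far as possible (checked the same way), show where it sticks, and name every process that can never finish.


SAFE, for example via the order J3, J8, J6, J7, J5.
Key observation: reading the order forward, J8 is the first process whose need (2, 1, 0) meets the free pool (2, 1, 0) exactly on a resource it requests.
Walking it through:
  pool = (2, 0, 0)
  J3: need (0, 0, 0) fits (2, 0, 0); releases (0, 1, 0), pool now (2, 1, 0)
  J8: need (2, 1, 0) fits (2, 1, 0); releases (0, 0, 2), pool now (2, 1, 2)
  J6: need (1, 0, 1) fits (2, 1, 2); releases (1, 1, 0), pool now (3, 2, 2)
  J7: need (3, 1, 0) fits (3, 2, 2); releases (2, 1, 0), pool now (5, 3, 2)
  J5: need (0, 3, 2) fits (5, 3, 2); releases (0, 1, 1), pool now (5, 4, 3)


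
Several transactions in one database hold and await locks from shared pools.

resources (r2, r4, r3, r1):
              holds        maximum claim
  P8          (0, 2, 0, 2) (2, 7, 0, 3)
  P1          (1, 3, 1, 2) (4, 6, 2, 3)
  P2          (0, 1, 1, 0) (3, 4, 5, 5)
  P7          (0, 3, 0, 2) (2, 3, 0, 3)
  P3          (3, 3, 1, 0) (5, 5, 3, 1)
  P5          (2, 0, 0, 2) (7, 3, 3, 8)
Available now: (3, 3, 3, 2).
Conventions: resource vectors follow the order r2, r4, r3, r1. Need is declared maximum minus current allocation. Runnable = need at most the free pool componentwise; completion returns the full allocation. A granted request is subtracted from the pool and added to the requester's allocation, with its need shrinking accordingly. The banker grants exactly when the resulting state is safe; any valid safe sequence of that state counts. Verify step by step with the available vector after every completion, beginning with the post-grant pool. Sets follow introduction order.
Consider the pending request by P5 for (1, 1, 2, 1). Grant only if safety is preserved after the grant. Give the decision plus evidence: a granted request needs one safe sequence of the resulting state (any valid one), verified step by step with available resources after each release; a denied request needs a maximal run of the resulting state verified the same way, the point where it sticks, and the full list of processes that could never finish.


DENY: after the grant no complete ordering would exist.
Key observation: after P7, P8 the pool peaks at (2, 7, 1, 5), and each blocked process is short somewhere: P1 on r2; P2 on r2, r3; P3 on r3; P5 on r2.
After a pretend grant, a maximal execution: P7, P8 — then nothing else fits. Verifying each step:
  pool = (2, 2, 1, 1)
  run P7 (needs (2, 0, 0, 1), free (2, 2, 1, 1)); after release of (0, 3, 0, 2) the pool is (2, 5, 1, 3)
  run P8 (needs (2, 5, 0, 1), free (2, 5, 1, 3)); after release of (0, 2, 0, 2) the pool is (2, 7, 1, 5)
  P1 cannot run: need (3, 3, 1, 1) vs free (2, 7, 1, 5) (insufficient r2)
  P2 cannot run: need (3, 3, 4, 5) vs free (2, 7, 1, 5) (insufficient r2 and r3)
  P3 cannot run: need (2, 2, 2, 1) vs free (2, 7, 1, 5) (insufficient r3)
  P5 cannot run: need (4, 2, 1, 5) vs free (2, 7, 1, 5) (insufficient r2)
Processes that could never finish after the grant: P1, P2, P3 and P5.


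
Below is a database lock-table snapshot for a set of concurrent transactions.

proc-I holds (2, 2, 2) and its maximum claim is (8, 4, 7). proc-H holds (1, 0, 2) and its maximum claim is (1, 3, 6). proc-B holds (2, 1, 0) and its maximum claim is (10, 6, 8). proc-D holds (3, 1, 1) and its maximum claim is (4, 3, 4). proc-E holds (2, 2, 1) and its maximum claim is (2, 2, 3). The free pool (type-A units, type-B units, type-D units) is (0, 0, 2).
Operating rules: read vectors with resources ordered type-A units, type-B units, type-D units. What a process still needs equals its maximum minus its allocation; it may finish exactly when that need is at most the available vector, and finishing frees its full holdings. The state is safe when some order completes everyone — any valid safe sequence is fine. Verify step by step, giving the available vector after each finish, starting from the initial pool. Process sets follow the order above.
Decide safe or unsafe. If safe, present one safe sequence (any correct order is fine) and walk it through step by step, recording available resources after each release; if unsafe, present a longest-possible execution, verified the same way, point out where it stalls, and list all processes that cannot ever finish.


SAFE. One safe sequence: proc-E, proc-D, proc-H, proc-I, proc-B.
Key observation: at proc-E the run first touches a limit — (0, 0, 2) against (0, 0, 2), exact on a resource it actually requests.
Check, step by step:
  pool = (0, 0, 2)
  proc-E needs (0, 0, 2) <= (0, 0, 2) -> finishes; pool += (2, 2, 1) = (2, 2, 3)
  proc-D needs (1, 2, 3) <= (2, 2, 3) -> finishes; pool += (3, 1, 1) = (5, 3, 4)
  proc-H needs (0, 3, 4) <= (5, 3, 4) -> finishes; pool += (1, 0, 2) = (6, 3, 6)
  proc-I needs (6, 2, 5) <= (6, 3, 6) -> finishes; pool += (2, 2, 2) = (8, 5, 8)
  proc-B needs (8, 5, 8) <= (8, 5, 8) -> finishes; pool += (2, 1, 0) = (10, 6, 8)


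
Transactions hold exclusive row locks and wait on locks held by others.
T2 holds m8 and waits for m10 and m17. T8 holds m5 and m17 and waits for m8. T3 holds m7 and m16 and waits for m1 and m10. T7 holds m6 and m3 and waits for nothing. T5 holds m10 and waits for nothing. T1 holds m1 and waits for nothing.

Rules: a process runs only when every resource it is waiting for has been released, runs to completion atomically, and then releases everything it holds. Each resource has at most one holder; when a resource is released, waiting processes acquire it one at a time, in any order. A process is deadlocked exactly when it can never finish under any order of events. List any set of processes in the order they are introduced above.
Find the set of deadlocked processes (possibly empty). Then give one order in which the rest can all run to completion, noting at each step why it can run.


Deadlocked: T2 and T8.
Key observation: the cycle T2 -> T8 -> T2 can never break — each member waits on the next; no other process is dragged down with it.
One completion order for the rest: T1, T7, T5, T3.
Verifying each step:
  run T1 (it waits on nothing); releases m1
  run T7 (it waits on nothing); releases m6 and m3
  run T5 (it waits on nothing); releases m10
  T3 waits on m1 and m10 — all released -> runs and releases m7 and m16
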